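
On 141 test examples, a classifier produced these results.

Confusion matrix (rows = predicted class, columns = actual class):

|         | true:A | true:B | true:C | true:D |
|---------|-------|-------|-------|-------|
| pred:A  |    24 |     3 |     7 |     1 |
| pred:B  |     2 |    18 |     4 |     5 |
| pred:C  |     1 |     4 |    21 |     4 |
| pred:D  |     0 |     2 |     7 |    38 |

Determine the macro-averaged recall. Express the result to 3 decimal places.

Per-class recall (TP/(TP+FN)):
  A: TP=24, FN=2+1+0=3 → 24/27 = 0.8889
  B: TP=18, FN=3+4+2=9 → 18/27 = 0.6667
  C: TP=21, FN=7+4+7=18 → 21/39 = 0.5385
  D: TP=38, FN=1+5+4=10 → 38/48 = 0.7917
Macro-recall = mean = (0.8889 + 0.6667 + 0.5385 + 0.7917) / 4 = 0.721

0.721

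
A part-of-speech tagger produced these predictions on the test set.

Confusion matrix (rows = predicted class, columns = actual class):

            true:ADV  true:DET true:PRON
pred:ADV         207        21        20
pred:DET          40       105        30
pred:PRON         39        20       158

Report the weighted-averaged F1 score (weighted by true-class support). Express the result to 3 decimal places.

0.737

Per-class F1 score (2·TP/(2·TP+FP+FN)):
  ADV: TP=207, FP=21+20=41, FN=40+39=79 → 414/534 = 0.7753
  DET: TP=105, FP=40+30=70, FN=21+20=41 → 210/321 = 0.6542
  PRON: TP=158, FP=39+20=59, FN=20+30=50 → 316/425 = 0.7435
Weighted-F1 score = Σ (supportᵢ/N)·F1 scoreᵢ with N=640: (286/640)·0.7753 + (146/640)·0.6542 + (208/640)·0.7435 = 0.737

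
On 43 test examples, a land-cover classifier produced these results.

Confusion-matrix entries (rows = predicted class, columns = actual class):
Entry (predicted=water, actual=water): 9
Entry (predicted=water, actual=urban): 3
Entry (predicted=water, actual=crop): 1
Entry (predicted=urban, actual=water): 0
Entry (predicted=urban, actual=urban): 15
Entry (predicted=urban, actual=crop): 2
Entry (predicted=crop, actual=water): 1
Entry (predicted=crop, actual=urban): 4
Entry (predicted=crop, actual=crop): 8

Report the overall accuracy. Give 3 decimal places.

0.744

Accuracy = trace / total = (9+15+8=32) / 43 = 32/43 = 0.744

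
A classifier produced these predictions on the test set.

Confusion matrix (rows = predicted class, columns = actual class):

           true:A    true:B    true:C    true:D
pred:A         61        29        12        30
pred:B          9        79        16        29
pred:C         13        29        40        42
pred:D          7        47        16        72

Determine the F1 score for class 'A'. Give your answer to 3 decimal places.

0.550

Take TP from the diagonal, FP from the rest of the 'A' prediction marginal, FN from the rest of the 'A' actual marginal.
F1 score = 2·TP/(2·TP+FP+FN).
A: TP=61, FP=29+12+30=71, FN=9+13+7=29 → 122/222 = 0.5495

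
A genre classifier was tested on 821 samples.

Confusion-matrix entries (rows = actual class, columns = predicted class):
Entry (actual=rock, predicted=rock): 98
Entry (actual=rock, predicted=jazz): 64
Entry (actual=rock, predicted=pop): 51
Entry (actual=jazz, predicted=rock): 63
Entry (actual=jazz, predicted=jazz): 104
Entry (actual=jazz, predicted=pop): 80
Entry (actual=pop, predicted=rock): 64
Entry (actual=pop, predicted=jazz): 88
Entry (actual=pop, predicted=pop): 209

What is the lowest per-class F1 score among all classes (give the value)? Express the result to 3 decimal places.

Per-class F1 score (2·TP/(2·TP+FP+FN)):
  rock: TP=98, FP=63+64=127, FN=64+51=115 → 196/438 = 0.4475
  jazz: TP=104, FP=64+88=152, FN=63+80=143 → 208/503 = 0.4135
  pop: TP=209, FP=51+80=131, FN=64+88=152 → 418/701 = 0.5963
Lowest is class 'jazz' with F1 score = 0.414.

0.414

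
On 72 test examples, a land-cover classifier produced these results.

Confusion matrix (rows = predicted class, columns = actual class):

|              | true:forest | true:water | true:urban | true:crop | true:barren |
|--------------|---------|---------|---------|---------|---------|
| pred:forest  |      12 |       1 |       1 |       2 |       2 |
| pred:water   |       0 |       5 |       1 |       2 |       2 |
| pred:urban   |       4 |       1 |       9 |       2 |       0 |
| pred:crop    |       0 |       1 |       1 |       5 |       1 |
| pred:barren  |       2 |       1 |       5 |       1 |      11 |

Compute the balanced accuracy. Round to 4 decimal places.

0.5712

Balanced accuracy = mean of per-class recall.
  forest: recall = 12/18 = 0.66667
  water: recall = 5/9 = 0.55556
  urban: recall = 9/17 = 0.52941
  crop: recall = 5/12 = 0.41667
  barren: recall = 11/16 = 0.68750
Mean = (0.66667 + 0.55556 + 0.52941 + 0.41667 + 0.68750) / 5 = 0.5712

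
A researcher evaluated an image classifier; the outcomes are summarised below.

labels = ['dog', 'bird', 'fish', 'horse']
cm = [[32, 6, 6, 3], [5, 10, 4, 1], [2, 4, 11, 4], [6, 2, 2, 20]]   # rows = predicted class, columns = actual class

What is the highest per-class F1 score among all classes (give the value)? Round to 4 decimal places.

0.6957

Per-class F1 score (2·TP/(2·TP+FP+FN)):
  dog: TP=32, FP=6+6+3=15, FN=5+2+6=13 → 64/92 = 0.69565
  bird: TP=10, FP=5+4+1=10, FN=6+4+2=12 → 20/42 = 0.47619
  fish: TP=11, FP=2+4+4=10, FN=6+4+2=12 → 22/44 = 0.50000
  horse: TP=20, FP=6+2+2=10, FN=3+1+4=8 → 40/58 = 0.68966
Highest is class 'dog' with F1 score = 0.6957.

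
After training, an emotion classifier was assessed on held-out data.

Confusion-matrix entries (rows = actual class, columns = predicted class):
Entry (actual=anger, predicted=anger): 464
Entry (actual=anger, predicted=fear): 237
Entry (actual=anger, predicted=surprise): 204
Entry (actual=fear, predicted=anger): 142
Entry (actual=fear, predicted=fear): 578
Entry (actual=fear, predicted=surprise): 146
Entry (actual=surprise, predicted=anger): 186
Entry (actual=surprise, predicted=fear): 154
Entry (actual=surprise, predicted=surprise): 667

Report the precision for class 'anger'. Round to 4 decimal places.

precision = TP/(TP+FP).
anger: TP=464, FP=142+186=328 → 464/792 = 0.58586

0.5859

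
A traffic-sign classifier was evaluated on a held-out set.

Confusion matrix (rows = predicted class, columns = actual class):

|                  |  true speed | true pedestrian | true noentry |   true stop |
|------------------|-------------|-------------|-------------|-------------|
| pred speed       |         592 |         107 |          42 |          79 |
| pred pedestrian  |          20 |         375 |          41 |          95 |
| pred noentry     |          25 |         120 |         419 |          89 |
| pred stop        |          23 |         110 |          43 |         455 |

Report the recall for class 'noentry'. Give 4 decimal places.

0.7688

Treat 'noentry' as positive and all other classes as negative.
recall = TP/(TP+FN).
noentry: TP=419, FN=42+41+43=126 → 419/545 = 0.76881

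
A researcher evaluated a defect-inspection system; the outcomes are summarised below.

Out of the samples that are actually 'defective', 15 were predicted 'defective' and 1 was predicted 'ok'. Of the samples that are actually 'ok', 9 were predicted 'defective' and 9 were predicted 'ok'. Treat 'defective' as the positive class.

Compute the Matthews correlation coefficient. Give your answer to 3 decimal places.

MCC = (TP·TN − FP·FN) / √((TP+FP)(TP+FN)(TN+FP)(TN+FN))
Numerator = 15·9 − 9·1 = 126
Denominator = √(24·16·18·10) = √69120 = 262.9068
MCC = 126 / 262.9068 = 0.479

0.479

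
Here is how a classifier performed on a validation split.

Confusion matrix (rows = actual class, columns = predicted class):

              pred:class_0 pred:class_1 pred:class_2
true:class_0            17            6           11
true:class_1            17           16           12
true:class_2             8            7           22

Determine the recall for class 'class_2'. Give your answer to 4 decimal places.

Treat 'class_2' as positive and all other classes as negative.
recall = TP/(TP+FN).
class_2: TP=22, FN=8+7=15 → 22/37 = 0.59459

0.5946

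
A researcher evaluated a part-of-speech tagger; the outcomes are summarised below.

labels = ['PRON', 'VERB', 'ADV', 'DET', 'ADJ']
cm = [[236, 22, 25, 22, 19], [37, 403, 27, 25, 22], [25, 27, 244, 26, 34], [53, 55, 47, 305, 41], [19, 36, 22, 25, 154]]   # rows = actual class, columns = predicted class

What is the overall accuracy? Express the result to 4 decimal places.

0.6879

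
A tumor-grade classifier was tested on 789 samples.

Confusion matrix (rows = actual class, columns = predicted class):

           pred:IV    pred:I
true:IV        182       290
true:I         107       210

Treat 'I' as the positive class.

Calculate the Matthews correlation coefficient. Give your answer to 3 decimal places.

0.049

MCC = (TP·TN − FP·FN) / √((TP+FP)(TP+FN)(TN+FP)(TN+FN))
Numerator = 210·182 − 290·107 = 7190
Denominator = √(500·317·472·289) = √21620668000 = 147039.6817
MCC = 7190 / 147039.6817 = 0.049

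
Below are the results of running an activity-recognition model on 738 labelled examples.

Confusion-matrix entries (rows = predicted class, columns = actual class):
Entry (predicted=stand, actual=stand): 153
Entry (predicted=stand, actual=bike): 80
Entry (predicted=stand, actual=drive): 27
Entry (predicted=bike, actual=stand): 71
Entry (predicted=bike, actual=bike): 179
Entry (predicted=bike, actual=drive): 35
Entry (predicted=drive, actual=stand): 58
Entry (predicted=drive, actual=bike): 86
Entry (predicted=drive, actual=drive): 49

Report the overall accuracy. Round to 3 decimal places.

0.516

Accuracy = trace / total = (153+179+49=381) / 738 = 381/738 = 0.516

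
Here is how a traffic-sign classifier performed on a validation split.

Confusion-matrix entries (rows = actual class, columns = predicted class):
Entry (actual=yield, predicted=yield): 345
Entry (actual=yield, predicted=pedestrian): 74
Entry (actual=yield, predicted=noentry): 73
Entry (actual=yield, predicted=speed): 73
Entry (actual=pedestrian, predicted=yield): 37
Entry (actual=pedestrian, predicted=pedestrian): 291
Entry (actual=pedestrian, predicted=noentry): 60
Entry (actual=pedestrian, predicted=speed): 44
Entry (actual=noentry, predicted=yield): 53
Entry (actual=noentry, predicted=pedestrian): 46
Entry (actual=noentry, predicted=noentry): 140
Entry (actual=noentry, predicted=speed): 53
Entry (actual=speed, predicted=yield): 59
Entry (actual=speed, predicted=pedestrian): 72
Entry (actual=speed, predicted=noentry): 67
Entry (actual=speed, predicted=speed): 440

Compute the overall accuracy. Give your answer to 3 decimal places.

0.631

Accuracy = trace / total = (345+291+140+440=1216) / 1927 = 1216/1927 = 0.631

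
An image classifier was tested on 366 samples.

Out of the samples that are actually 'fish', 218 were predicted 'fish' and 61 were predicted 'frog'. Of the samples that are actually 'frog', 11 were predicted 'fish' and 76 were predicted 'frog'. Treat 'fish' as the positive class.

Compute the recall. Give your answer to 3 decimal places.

0.781

Recall = TP/(TP+FN) = 218/(218+61) = 218/279 = 0.781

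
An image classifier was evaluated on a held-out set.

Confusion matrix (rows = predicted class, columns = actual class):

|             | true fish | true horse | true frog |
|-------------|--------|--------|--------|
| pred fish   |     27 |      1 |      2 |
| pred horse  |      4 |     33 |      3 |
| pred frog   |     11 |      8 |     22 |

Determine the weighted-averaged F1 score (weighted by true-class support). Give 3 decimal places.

Per-class F1 score (2·TP/(2·TP+FP+FN)):
  fish: TP=27, FP=1+2=3, FN=4+11=15 → 54/72 = 0.7500
  horse: TP=33, FP=4+3=7, FN=1+8=9 → 66/82 = 0.8049
  frog: TP=22, FP=11+8=19, FN=2+3=5 → 44/68 = 0.6471
Weighted-F1 score = Σ (supportᵢ/N)·F1 scoreᵢ with N=111: (42/111)·0.7500 + (42/111)·0.8049 + (27/111)·0.6471 = 0.746

0.746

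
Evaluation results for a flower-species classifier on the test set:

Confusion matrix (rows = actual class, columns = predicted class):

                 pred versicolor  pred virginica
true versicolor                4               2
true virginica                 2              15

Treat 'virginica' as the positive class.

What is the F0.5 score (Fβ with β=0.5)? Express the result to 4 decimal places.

Fβ = (1+β²)·TP / ((1+β²)·TP + β²·FN + FP), with β²=1/4
= 1.25·15 / (1.25·15 + 0.25·2 + 2) = 0.8824

0.8824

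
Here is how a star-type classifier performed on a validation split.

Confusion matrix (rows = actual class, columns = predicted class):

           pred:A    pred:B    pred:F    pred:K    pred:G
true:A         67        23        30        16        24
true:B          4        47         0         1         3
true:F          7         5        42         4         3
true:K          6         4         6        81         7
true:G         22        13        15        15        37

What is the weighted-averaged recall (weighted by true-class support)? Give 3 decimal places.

Per-class recall (TP/(TP+FN)):
  A: TP=67, FN=23+30+16+24=93 → 67/160 = 0.4188
  B: TP=47, FN=4+0+1+3=8 → 47/55 = 0.8545
  F: TP=42, FN=7+5+4+3=19 → 42/61 = 0.6885
  K: TP=81, FN=6+4+6+7=23 → 81/104 = 0.7788
  G: TP=37, FN=22+13+15+15=65 → 37/102 = 0.3627
Weighted-recall = Σ (supportᵢ/N)·recallᵢ with N=482: (160/482)·0.4188 + (55/482)·0.8545 + (61/482)·0.6885 + (104/482)·0.7788 + (102/482)·0.3627 = 0.568

0.568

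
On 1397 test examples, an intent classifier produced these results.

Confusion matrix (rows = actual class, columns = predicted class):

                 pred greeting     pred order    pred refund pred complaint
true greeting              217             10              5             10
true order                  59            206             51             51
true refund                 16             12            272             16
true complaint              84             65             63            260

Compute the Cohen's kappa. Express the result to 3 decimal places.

0.580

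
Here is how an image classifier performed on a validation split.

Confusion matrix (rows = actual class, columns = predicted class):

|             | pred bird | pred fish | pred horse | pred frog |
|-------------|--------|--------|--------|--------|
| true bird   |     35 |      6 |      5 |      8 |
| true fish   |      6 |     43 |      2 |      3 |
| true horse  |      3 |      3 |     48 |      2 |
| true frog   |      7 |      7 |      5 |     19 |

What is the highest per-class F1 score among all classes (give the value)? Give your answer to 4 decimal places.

0.8276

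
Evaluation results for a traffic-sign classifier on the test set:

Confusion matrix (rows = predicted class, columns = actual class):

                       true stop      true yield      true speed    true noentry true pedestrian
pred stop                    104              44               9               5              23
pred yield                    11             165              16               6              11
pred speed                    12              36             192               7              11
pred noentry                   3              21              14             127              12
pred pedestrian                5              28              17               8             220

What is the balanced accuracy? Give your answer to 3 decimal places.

Balanced accuracy = mean of per-class recall.
  stop: recall = 104/135 = 0.7704
  yield: recall = 165/294 = 0.5612
  speed: recall = 192/248 = 0.7742
  noentry: recall = 127/153 = 0.8301
  pedestrian: recall = 220/277 = 0.7942
Mean = (0.7704 + 0.5612 + 0.7742 + 0.8301 + 0.7942) / 5 = 0.746

0.746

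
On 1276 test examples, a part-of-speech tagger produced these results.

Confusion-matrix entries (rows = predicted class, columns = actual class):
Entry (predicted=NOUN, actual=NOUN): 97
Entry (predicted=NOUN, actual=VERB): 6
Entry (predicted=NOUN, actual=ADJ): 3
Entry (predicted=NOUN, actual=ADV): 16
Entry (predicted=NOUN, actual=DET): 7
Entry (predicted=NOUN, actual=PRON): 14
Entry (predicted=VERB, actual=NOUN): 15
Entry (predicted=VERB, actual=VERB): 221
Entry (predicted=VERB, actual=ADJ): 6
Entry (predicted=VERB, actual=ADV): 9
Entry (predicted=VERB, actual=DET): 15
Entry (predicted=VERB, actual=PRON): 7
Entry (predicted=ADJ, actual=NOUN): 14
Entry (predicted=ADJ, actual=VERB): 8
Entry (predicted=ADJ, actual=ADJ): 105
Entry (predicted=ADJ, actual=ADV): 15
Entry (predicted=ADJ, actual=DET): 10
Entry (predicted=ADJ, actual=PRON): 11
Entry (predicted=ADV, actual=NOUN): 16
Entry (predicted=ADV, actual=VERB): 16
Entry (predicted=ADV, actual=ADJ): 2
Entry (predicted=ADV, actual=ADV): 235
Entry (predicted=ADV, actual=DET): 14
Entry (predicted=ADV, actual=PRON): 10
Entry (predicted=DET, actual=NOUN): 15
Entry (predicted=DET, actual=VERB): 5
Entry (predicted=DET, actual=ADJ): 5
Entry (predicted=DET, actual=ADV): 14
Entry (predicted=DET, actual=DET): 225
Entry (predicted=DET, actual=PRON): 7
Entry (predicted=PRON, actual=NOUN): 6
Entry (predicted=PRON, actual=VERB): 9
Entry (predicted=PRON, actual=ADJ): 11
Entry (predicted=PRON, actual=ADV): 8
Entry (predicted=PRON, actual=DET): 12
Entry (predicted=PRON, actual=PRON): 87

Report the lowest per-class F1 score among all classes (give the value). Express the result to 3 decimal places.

0.634

Per-class F1 score (2·TP/(2·TP+FP+FN)):
  NOUN: TP=97, FP=6+3+16+7+14=46, FN=15+14+16+15+6=66 → 194/306 = 0.6340
  VERB: TP=221, FP=15+6+9+15+7=52, FN=6+8+16+5+9=44 → 442/538 = 0.8216
  ADJ: TP=105, FP=14+8+15+10+11=58, FN=3+6+2+5+11=27 → 210/295 = 0.7119
  ADV: TP=235, FP=16+16+2+14+10=58, FN=16+9+15+14+8=62 → 470/590 = 0.7966
  DET: TP=225, FP=15+5+5+14+7=46, FN=7+15+10+14+12=58 → 450/554 = 0.8123
  PRON: TP=87, FP=6+9+11+8+12=46, FN=14+7+11+10+7=49 → 174/269 = 0.6468
Lowest is class 'NOUN' with F1 score = 0.634.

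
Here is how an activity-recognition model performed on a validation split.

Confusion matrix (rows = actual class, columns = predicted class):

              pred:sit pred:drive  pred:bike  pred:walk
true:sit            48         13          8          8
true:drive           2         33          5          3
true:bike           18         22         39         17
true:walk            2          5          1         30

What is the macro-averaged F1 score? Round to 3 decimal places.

0.593

Per-class F1 score (2·TP/(2·TP+FP+FN)):
  sit: TP=48, FP=2+18+2=22, FN=13+8+8=29 → 96/147 = 0.6531
  drive: TP=33, FP=13+22+5=40, FN=2+5+3=10 → 66/116 = 0.5690
  bike: TP=39, FP=8+5+1=14, FN=18+22+17=57 → 78/149 = 0.5235
  walk: TP=30, FP=8+3+17=28, FN=2+5+1=8 → 60/96 = 0.6250
Macro-F1 score = mean = (0.6531 + 0.5690 + 0.5235 + 0.6250) / 4 = 0.593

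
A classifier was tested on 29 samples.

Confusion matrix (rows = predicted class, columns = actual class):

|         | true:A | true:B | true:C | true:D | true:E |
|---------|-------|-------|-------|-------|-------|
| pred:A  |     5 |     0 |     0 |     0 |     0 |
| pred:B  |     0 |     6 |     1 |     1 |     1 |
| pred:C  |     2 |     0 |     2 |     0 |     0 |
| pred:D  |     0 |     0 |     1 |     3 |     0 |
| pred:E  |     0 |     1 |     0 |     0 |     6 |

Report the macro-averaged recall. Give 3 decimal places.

0.736

Per-class recall (TP/(TP+FN)):
  A: TP=5, FN=0+2+0+0=2 → 5/7 = 0.7143
  B: TP=6, FN=0+0+0+1=1 → 6/7 = 0.8571
  C: TP=2, FN=0+1+1+0=2 → 2/4 = 0.5000
  D: TP=3, FN=0+1+0+0=1 → 3/4 = 0.7500
  E: TP=6, FN=0+1+0+0=1 → 6/7 = 0.8571
Macro-recall = mean = (0.7143 + 0.8571 + 0.5000 + 0.7500 + 0.8571) / 5 = 0.736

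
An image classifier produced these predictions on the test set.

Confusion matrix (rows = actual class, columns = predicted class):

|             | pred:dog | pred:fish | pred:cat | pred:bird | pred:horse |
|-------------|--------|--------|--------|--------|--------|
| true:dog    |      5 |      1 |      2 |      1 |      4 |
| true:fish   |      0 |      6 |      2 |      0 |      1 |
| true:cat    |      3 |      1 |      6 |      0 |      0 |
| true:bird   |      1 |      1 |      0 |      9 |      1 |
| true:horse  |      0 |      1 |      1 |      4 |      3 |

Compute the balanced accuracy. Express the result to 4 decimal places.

Balanced accuracy = mean of per-class recall.
  dog: recall = 5/13 = 0.38462
  fish: recall = 6/9 = 0.66667
  cat: recall = 6/10 = 0.60000
  bird: recall = 9/12 = 0.75000
  horse: recall = 3/9 = 0.33333
Mean = (0.38462 + 0.66667 + 0.60000 + 0.75000 + 0.33333) / 5 = 0.5469

0.5469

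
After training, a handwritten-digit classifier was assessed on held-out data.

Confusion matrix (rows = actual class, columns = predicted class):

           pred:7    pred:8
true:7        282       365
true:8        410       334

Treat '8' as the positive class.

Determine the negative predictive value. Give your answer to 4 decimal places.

0.4075

NPV = TN/(TN+FN) = 282/(282+410) = 0.4075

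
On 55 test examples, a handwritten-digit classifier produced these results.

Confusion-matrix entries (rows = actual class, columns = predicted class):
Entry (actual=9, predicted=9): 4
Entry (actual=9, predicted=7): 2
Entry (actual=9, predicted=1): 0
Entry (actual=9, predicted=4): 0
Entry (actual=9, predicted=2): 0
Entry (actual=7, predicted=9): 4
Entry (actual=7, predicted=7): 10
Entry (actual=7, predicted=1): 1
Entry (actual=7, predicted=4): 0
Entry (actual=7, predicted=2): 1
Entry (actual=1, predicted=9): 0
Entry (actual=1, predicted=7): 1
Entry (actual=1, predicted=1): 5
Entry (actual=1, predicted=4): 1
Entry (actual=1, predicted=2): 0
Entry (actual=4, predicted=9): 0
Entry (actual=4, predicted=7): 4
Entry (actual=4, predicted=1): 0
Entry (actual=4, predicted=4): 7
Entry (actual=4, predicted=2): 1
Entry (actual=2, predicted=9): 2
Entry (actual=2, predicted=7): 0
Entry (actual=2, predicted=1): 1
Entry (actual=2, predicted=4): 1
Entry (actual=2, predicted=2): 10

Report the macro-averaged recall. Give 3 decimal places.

0.661

Per-class recall (TP/(TP+FN)):
  9: TP=4, FN=2+0+0+0=2 → 4/6 = 0.6667
  7: TP=10, FN=4+1+0+1=6 → 10/16 = 0.6250
  1: TP=5, FN=0+1+1+0=2 → 5/7 = 0.7143
  4: TP=7, FN=0+4+0+1=5 → 7/12 = 0.5833
  2: TP=10, FN=2+0+1+1=4 → 10/14 = 0.7143
Macro-recall = mean = (0.6667 + 0.6250 + 0.7143 + 0.5833 + 0.7143) / 5 = 0.661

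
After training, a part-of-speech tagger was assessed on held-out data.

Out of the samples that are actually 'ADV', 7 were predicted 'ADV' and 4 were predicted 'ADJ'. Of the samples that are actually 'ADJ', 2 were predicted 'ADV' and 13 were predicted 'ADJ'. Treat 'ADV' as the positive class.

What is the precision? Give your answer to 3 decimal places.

Precision = TP/(TP+FP) = 7/(7+2) = 7/9 = 0.778

0.778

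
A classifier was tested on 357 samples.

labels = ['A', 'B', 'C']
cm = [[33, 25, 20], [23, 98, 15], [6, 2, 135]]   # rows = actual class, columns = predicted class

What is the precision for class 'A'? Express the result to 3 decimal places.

0.532

One-vs-rest for 'A': TP = diagonal; FP = other classes predicted 'A'; FN = 'A' predicted as other.
precision = TP/(TP+FP).
A: TP=33, FP=23+6=29 → 33/62 = 0.5323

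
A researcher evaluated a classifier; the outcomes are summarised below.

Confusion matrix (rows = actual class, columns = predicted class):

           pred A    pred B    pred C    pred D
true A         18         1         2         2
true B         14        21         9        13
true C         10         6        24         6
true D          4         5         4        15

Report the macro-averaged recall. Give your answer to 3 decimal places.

0.552

Per-class recall (TP/(TP+FN)):
  A: TP=18, FN=1+2+2=5 → 18/23 = 0.7826
  B: TP=21, FN=14+9+13=36 → 21/57 = 0.3684
  C: TP=24, FN=10+6+6=22 → 24/46 = 0.5217
  D: TP=15, FN=4+5+4=13 → 15/28 = 0.5357
Macro-recall = mean = (0.7826 + 0.3684 + 0.5217 + 0.5357) / 4 = 0.552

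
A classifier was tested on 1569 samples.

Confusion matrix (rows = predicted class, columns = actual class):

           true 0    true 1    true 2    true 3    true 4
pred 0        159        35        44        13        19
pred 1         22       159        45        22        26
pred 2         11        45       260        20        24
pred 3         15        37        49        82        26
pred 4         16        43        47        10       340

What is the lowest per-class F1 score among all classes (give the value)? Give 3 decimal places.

Per-class F1 score (2·TP/(2·TP+FP+FN)):
  0: TP=159, FP=35+44+13+19=111, FN=22+11+15+16=64 → 318/493 = 0.6450
  1: TP=159, FP=22+45+22+26=115, FN=35+45+37+43=160 → 318/593 = 0.5363
  2: TP=260, FP=11+45+20+24=100, FN=44+45+49+47=185 → 520/805 = 0.6460
  3: TP=82, FP=15+37+49+26=127, FN=13+22+20+10=65 → 164/356 = 0.4607
  4: TP=340, FP=16+43+47+10=116, FN=19+26+24+26=95 → 680/891 = 0.7632
Lowest is class '3' with F1 score = 0.461.

0.461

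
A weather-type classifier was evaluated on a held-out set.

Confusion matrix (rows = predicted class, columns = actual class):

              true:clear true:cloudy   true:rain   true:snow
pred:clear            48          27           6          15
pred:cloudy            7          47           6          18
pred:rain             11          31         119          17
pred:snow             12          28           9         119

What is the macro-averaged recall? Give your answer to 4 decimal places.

Per-class recall (TP/(TP+FN)):
  clear: TP=48, FN=7+11+12=30 → 48/78 = 0.61538
  cloudy: TP=47, FN=27+31+28=86 → 47/133 = 0.35338
  rain: TP=119, FN=6+6+9=21 → 119/140 = 0.85000
  snow: TP=119, FN=15+18+17=50 → 119/169 = 0.70414
Macro-recall = mean = (0.61538 + 0.35338 + 0.85000 + 0.70414) / 4 = 0.6307

0.6307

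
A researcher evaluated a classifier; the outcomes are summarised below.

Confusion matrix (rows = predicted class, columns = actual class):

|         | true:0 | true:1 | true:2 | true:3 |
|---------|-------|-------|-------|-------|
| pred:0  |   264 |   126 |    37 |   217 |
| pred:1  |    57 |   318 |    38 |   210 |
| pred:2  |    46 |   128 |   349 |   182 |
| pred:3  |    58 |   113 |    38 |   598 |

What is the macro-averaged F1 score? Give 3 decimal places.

Per-class F1 score (2·TP/(2·TP+FP+FN)):
  0: TP=264, FP=126+37+217=380, FN=57+46+58=161 → 528/1069 = 0.4939
  1: TP=318, FP=57+38+210=305, FN=126+128+113=367 → 636/1308 = 0.4862
  2: TP=349, FP=46+128+182=356, FN=37+38+38=113 → 698/1167 = 0.5981
  3: TP=598, FP=58+113+38=209, FN=217+210+182=609 → 1196/2014 = 0.5938
Macro-F1 score = mean = (0.4939 + 0.4862 + 0.5981 + 0.5938) / 4 = 0.543

0.543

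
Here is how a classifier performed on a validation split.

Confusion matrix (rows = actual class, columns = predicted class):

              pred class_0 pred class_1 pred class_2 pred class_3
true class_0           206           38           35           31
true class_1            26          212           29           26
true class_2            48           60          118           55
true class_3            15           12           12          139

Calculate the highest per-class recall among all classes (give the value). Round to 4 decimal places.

Per-class recall (TP/(TP+FN)):
  class_0: TP=206, FN=38+35+31=104 → 206/310 = 0.66452
  class_1: TP=212, FN=26+29+26=81 → 212/293 = 0.72355
  class_2: TP=118, FN=48+60+55=163 → 118/281 = 0.41993
  class_3: TP=139, FN=15+12+12=39 → 139/178 = 0.78090
Highest is class 'class_3' with recall = 0.7809.

0.7809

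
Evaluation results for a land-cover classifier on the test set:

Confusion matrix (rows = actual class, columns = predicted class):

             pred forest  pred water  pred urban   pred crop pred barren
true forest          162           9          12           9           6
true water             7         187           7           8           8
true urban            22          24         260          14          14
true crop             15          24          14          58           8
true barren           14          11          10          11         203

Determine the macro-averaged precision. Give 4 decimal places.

0.7514

Per-class precision (TP/(TP+FP)):
  forest: TP=162, FP=7+22+15+14=58 → 162/220 = 0.73636
  water: TP=187, FP=9+24+24+11=68 → 187/255 = 0.73333
  urban: TP=260, FP=12+7+14+10=43 → 260/303 = 0.85809
  crop: TP=58, FP=9+8+14+11=42 → 58/100 = 0.58000
  barren: TP=203, FP=6+8+14+8=36 → 203/239 = 0.84937
Macro-precision = mean = (0.73636 + 0.73333 + 0.85809 + 0.58000 + 0.84937) / 5 = 0.7514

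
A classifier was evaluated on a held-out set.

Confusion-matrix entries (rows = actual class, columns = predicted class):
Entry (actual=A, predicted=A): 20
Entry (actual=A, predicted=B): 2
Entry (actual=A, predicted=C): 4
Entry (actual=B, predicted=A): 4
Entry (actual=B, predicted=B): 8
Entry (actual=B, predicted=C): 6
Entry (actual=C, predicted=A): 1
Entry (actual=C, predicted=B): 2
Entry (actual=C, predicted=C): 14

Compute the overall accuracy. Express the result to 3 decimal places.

0.689

Accuracy = trace / total = (20+8+14=42) / 61 = 42/61 = 0.689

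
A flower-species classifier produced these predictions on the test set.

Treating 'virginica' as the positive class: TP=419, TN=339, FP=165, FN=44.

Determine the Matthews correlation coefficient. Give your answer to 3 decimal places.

MCC = (TP·TN − FP·FN) / √((TP+FP)(TP+FN)(TN+FP)(TN+FN))
Numerator = 419·339 − 165·44 = 134781
Denominator = √(584·463·504·383) = √52194308544 = 228460.7374
MCC = 134781 / 228460.7374 = 0.590

0.590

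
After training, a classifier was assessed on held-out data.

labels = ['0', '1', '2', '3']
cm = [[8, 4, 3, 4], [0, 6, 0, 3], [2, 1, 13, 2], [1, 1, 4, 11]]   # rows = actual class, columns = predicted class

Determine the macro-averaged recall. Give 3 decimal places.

0.614

Per-class recall (TP/(TP+FN)):
  0: TP=8, FN=4+3+4=11 → 8/19 = 0.4211
  1: TP=6, FN=0+0+3=3 → 6/9 = 0.6667
  2: TP=13, FN=2+1+2=5 → 13/18 = 0.7222
  3: TP=11, FN=1+1+4=6 → 11/17 = 0.6471
Macro-recall = mean = (0.4211 + 0.6667 + 0.7222 + 0.6471) / 4 = 0.614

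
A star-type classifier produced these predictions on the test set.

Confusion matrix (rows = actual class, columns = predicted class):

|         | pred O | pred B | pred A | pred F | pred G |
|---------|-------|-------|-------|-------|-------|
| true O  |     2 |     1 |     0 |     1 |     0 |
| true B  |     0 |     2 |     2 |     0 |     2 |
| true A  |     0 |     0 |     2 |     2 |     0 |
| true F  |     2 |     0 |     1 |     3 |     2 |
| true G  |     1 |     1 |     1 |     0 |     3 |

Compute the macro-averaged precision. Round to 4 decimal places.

Per-class precision (TP/(TP+FP)):
  O: TP=2, FP=0+0+2+1=3 → 2/5 = 0.40000
  B: TP=2, FP=1+0+0+1=2 → 2/4 = 0.50000
  A: TP=2, FP=0+2+1+1=4 → 2/6 = 0.33333
  F: TP=3, FP=1+0+2+0=3 → 3/6 = 0.50000
  G: TP=3, FP=0+2+0+2=4 → 3/7 = 0.42857
Macro-precision = mean = (0.40000 + 0.50000 + 0.33333 + 0.50000 + 0.42857) / 5 = 0.4324

0.4324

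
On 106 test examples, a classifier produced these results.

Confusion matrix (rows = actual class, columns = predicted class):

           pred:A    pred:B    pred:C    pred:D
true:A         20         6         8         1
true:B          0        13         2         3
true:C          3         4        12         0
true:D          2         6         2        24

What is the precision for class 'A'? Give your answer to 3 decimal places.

0.800

Take TP from the diagonal, FP from the rest of the 'A' prediction marginal, FN from the rest of the 'A' actual marginal.
precision = TP/(TP+FP).
A: TP=20, FP=0+3+2=5 → 20/25 = 0.8000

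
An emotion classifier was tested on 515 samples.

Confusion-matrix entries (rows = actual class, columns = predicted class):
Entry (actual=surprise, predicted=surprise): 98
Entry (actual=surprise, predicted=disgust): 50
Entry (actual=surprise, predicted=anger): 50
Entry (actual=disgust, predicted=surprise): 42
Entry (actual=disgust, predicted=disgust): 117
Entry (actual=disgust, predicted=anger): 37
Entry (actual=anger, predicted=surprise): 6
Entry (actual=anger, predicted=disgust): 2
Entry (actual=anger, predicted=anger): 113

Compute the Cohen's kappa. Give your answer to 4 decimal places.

0.4620

Observed agreement pₒ = trace/N = 328/515 = 0.63689
Expected agreement pₑ = Σ (rowᵢ·colᵢ)/N² = (198·146 + 196·169 + 121·200)/515² = 0.32513
κ = (pₒ − pₑ)/(1 − pₑ) = (0.63689 − 0.32513)/(1 − 0.32513) = 0.4620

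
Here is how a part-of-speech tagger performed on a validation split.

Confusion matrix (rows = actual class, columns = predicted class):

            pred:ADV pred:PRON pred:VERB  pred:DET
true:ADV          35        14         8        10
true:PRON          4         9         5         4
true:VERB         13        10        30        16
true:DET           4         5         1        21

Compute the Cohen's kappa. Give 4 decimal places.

Observed agreement pₒ = trace/N = 95/189 = 0.50265
Expected agreement pₑ = Σ (rowᵢ·colᵢ)/N² = (67·56 + 22·38 + 69·44 + 31·51)/189² = 0.25769
κ = (pₒ − pₑ)/(1 − pₑ) = (0.50265 − 0.25769)/(1 − 0.25769) = 0.3300

0.3300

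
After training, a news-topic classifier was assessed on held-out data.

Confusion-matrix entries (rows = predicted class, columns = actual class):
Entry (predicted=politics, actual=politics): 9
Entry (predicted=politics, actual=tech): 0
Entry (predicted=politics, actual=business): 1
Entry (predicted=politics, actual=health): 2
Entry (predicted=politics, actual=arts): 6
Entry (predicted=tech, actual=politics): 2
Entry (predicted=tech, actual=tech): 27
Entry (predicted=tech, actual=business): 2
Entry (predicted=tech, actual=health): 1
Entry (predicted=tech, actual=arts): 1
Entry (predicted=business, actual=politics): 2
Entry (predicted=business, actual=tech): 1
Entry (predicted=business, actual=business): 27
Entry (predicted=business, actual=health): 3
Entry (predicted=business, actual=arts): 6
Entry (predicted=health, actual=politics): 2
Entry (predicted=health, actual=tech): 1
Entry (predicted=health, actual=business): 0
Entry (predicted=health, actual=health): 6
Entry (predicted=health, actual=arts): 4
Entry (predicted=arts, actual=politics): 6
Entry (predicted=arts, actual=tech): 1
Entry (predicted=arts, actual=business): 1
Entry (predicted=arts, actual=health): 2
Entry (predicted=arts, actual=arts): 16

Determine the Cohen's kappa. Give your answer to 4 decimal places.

0.5642

Observed agreement pₒ = trace/N = 85/129 = 0.65891
Expected agreement pₑ = Σ (rowᵢ·colᵢ)/N² = (21·18 + 30·33 + 31·39 + 14·13 + 33·26)/129² = 0.21735
κ = (pₒ − pₑ)/(1 − pₑ) = (0.65891 − 0.21735)/(1 − 0.21735) = 0.5642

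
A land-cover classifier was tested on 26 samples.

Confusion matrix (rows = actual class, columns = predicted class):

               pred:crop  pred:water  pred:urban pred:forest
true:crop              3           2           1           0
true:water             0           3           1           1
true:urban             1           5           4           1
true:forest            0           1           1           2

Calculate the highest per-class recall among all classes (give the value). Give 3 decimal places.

0.600

Per-class recall (TP/(TP+FN)):
  crop: TP=3, FN=2+1+0=3 → 3/6 = 0.5000
  water: TP=3, FN=0+1+1=2 → 3/5 = 0.6000
  urban: TP=4, FN=1+5+1=7 → 4/11 = 0.3636
  forest: TP=2, FN=0+1+1=2 → 2/4 = 0.5000
Highest is class 'water' with recall = 0.600.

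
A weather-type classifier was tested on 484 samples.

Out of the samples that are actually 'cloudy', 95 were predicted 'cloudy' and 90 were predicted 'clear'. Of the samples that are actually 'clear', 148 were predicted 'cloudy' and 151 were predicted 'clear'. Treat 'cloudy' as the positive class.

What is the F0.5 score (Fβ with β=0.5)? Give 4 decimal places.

Fβ = (1+β²)·TP / ((1+β²)·TP + β²·FN + FP), with β²=1/4
= 1.25·95 / (1.25·95 + 0.25·90 + 148) = 0.4105

0.4105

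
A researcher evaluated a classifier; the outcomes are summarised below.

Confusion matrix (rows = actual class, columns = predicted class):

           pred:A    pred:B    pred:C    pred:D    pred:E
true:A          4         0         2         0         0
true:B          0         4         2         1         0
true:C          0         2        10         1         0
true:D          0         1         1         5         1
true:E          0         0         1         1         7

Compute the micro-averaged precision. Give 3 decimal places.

0.698

Micro-averaging pools counts across classes: ΣTP=30, ΣFP=13, ΣFN=13.
Micro-precision = TP/(TP+FP) on pooled counts = 0.698 (equals overall accuracy in single-label multiclass).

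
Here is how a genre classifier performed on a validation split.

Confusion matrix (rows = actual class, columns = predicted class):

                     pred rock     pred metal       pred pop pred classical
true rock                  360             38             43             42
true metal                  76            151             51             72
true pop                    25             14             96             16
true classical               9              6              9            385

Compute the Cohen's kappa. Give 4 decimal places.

Observed agreement pₒ = trace/N = 992/1393 = 0.71213
Expected agreement pₑ = Σ (rowᵢ·colᵢ)/N² = (483·470 + 350·209 + 151·199 + 409·515)/1393² = 0.27872
κ = (pₒ − pₑ)/(1 − pₑ) = (0.71213 − 0.27872)/(1 − 0.27872) = 0.6009

0.6009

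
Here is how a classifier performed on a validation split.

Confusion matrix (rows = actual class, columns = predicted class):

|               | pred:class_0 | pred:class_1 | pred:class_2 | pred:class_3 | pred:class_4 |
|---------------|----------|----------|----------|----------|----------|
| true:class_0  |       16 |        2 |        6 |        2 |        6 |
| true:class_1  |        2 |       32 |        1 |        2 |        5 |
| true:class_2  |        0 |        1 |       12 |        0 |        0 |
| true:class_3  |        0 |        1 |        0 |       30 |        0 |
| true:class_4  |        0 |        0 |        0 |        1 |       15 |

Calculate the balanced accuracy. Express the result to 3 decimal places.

0.818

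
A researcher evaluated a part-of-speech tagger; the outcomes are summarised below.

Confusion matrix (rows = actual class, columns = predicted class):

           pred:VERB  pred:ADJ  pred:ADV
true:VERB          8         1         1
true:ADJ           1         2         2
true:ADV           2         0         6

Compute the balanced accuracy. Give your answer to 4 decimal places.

Balanced accuracy = mean of per-class recall.
  VERB: recall = 8/10 = 0.80000
  ADJ: recall = 2/5 = 0.40000
  ADV: recall = 6/8 = 0.75000
Mean = (0.80000 + 0.40000 + 0.75000) / 3 = 0.6500

0.6500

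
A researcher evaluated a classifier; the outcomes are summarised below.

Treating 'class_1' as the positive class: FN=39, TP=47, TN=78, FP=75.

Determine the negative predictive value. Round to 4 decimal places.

NPV = TN/(TN+FN) = 78/(78+39) = 0.6667

0.6667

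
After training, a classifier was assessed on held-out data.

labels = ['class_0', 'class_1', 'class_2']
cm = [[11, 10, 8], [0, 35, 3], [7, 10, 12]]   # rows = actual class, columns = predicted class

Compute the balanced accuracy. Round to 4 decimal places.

Balanced accuracy = mean of per-class recall.
  class_0: recall = 11/29 = 0.37931
  class_1: recall = 35/38 = 0.92105
  class_2: recall = 12/29 = 0.41379
Mean = (0.37931 + 0.92105 + 0.41379) / 3 = 0.5714

0.5714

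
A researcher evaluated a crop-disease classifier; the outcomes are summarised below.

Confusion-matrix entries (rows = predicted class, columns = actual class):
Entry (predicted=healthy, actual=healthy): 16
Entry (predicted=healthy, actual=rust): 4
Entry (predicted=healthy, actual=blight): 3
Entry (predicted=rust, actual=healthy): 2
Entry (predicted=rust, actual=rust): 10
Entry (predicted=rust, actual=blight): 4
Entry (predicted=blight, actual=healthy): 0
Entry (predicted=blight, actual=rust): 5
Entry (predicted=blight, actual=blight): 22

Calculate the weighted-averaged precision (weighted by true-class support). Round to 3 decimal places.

0.728

Per-class precision (TP/(TP+FP)):
  healthy: TP=16, FP=4+3=7 → 16/23 = 0.6957
  rust: TP=10, FP=2+4=6 → 10/16 = 0.6250
  blight: TP=22, FP=0+5=5 → 22/27 = 0.8148
Weighted-precision = Σ (supportᵢ/N)·precisionᵢ with N=66: (18/66)·0.6957 + (19/66)·0.6250 + (29/66)·0.8148 = 0.728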